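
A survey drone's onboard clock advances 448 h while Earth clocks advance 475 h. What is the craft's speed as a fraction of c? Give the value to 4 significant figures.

β ≈ 0.3323

γ = Δt/τ₀ = 475/448 = 1.06027
β = √(1 − 1/γ²) = √(1 − 1/1.06027²) = 0.3323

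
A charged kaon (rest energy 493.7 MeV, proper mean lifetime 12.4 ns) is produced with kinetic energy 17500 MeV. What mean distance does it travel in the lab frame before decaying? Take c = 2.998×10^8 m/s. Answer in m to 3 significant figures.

γ = 1 + K/(m₀c²) = 1 + 17500/493.7 = 36.447
β = √(1 − 1/γ²) = 0.99962
Dilated lifetime: γτ₀ = 36.447 × 12.4 ns = 451.94 ns
d = βc·γτ₀ = 0.99962 × (2.998×10^8 m/s) × 4.5194×10^-7 s = 135 m

d ≈ 135 m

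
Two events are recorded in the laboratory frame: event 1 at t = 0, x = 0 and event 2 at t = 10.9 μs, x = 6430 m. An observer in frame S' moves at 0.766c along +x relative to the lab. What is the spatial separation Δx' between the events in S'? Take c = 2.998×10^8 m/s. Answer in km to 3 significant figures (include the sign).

γ = 1/√(1 − 0.766²) = 1.5556
Δx' = γ(Δx − vΔt) = 1.5556 × (6430 m − 0.766×(2.998×10^8 m/s)×10.9×10^-6 s)
= 1.5556 × (3926.8 m) = 6.11 km

Δx' ≈ 6.11 km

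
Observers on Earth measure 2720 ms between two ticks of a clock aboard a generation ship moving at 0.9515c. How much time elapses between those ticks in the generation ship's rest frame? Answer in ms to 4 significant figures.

γ = 1/√(1 − 0.9515²) = 3.25046
Proper time: τ₀ = Δt/γ = 2720/3.25046 = 836.8 ms

τ₀ ≈ 836.8 ms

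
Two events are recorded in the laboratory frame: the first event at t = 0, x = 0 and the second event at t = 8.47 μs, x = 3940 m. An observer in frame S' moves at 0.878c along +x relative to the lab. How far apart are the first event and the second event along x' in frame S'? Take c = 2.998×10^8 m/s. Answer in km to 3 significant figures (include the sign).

γ = 1/√(1 − 0.878²) = 2.0892
Δx' = γ(Δx − vΔt) = 2.0892 × (3940 m − 0.878×(2.998×10^8 m/s)×8.47×10^-6 s)
= 2.0892 × (1710.5 m) = 3.57 km

Δx' ≈ 3.57 km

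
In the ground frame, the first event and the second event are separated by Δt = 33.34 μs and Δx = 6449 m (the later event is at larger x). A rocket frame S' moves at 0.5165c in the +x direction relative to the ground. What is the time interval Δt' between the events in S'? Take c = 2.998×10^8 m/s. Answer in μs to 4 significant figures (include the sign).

γ = 1/√(1 − 0.5165²) = 1.16783
Δt' = γ(Δt − vΔx/c²) = 1.16783 × (33.34 μs − 0.5165×6449 m / (2.998×10^8 m/s))
= 1.16783 × (22.2296 μs) = 25.96 μs

Δt' ≈ 25.96 μs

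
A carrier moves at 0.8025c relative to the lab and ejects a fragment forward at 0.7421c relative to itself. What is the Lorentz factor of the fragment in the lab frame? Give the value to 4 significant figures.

u_lab = (0.7421 + 0.8025)/(1 + 0.7421×0.8025) = 1.5446/1.595535 = 0.9680764
γ = 1/√(1 − 0.9680764²) = 3.990

γ ≈ 3.990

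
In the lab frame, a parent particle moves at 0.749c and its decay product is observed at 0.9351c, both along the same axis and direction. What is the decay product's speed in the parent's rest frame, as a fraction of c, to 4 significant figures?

Inverse velocity addition: u' = (u − v)/(1 − uv/c²)
= (0.9351 − 0.749)/(1 − 0.9351×0.749) = 0.1861/0.299610 = 0.6211

u' ≈ 0.6211c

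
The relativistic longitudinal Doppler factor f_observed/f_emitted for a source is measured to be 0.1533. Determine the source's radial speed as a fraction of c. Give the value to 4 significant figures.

β ≈ 0.9541

f_obs/f_src = √((1−β)/(1+β)) = 0.1533  ⇒  (1−β)/(1+β) = 0.0235009
β = |1 − D²|/(1 + D²) = |1 − 0.0235009|/(1 + 0.0235009) = 0.9541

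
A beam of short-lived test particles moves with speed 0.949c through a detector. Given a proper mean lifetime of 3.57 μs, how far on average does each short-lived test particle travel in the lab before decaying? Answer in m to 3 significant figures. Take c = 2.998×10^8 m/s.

d ≈ 3220 m

γ = 1/√(1 − 0.949²) = 3.1718
Dilated lifetime: Δt = γτ₀ = 3.1718 × 3.57 μs = 11.323 μs
d = vΔt = 0.949c × 11.323 μs = 2.8451×10^8 m/s × 1.1323×10^-5 s = 3220 m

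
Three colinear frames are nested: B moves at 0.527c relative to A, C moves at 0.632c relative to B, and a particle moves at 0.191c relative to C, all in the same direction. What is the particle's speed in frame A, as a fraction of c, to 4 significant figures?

u ≈ 0.9094c

Compose boost 2: (0.632 + 0.527)/(1 + 0.632×0.527) = 1.159/1.33306 = 0.869426
Compose boost 3: (0.191 + 0.869426)/(1 + 0.191×0.869426) = 1.06043/1.16606 = 0.9094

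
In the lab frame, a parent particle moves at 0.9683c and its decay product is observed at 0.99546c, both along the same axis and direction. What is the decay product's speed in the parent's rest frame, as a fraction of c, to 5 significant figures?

u' ≈ 0.75244c

Inverse velocity addition: u' = (u − v)/(1 − uv/c²)
= (0.99546 − 0.9683)/(1 − 0.99546×0.9683) = 0.027160/0.03609608 = 0.75244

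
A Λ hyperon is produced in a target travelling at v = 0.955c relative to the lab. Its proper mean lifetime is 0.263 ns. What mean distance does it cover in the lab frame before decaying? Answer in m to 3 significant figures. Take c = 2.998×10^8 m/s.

d ≈ 0.254 m

γ = 1/√(1 − 0.955²) = 3.3715
Dilated lifetime: Δt = γτ₀ = 3.3715 × 0.263 ns = 0.88670 ns
d = vΔt = 0.955c × 0.88670 ns = 2.8631×10^8 m/s × 8.8670×10^-10 s = 0.254 m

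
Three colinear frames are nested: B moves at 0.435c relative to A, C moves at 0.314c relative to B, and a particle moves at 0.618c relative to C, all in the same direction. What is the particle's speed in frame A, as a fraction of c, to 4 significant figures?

Compose boost 2: (0.314 + 0.435)/(1 + 0.314×0.435) = 0.7490/1.13659 = 0.658989
Compose boost 3: (0.618 + 0.658989)/(1 + 0.618×0.658989) = 1.27699/1.40726 = 0.9074

u ≈ 0.9074c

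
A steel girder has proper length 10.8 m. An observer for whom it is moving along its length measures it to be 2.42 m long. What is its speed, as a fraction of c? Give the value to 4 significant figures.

γ = L₀/L = 10.8/2.42 = 4.46281
β = √(1 − 1/γ²) = 0.9746

β ≈ 0.9746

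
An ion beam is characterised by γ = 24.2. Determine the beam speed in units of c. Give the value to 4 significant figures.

β ≈ 0.9991

β = √(1 − 1/γ²) = √(1 − 1/24.2²) = √(0.998292) = 0.9991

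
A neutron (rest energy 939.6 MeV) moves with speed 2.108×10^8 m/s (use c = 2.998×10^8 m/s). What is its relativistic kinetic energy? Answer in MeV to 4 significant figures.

β = v/c = 2.108×10^8 / 2.998×10^8 = 0.703135
γ = 1/√(1 − 0.703135²) = 1.40636
K = (γ − 1)m₀c² = (1.40636 − 1) × 939.6 MeV = 0.406359 × 939.6 MeV = 381.8 MeV

K ≈ 381.8 MeV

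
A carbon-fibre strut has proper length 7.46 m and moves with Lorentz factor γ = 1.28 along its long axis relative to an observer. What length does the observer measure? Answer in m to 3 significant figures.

L ≈ 5.83 m

γ = 1.28 (given)
Length contraction: L = L₀/γ = 7.46/1.28 = 5.83 m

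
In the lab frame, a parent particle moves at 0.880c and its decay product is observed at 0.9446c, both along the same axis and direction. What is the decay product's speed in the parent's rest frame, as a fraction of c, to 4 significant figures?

u' ≈ 0.3828c

Inverse velocity addition: u' = (u − v)/(1 − uv/c²)
= (0.9446 − 0.880)/(1 − 0.9446×0.880) = 0.06460/0.168752 = 0.3828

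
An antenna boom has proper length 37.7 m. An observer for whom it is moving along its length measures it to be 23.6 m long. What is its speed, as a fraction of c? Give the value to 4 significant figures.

β ≈ 0.7798

γ = L₀/L = 37.7/23.6 = 1.59746
β = √(1 − 1/γ²) = 0.7798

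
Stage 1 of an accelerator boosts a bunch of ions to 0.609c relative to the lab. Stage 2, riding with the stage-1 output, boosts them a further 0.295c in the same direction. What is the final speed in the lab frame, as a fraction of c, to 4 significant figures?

u ≈ 0.7663c

Compose boost 2: (0.295 + 0.609)/(1 + 0.295×0.609) = 0.9040/1.17965 = 0.7663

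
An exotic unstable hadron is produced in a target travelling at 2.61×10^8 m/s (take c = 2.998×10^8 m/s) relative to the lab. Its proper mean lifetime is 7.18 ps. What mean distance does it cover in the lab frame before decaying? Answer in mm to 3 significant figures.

d ≈ 3.81 mm

β = v/c = 2.61×10^8 / 2.998×10^8 = 0.87058
γ = 1/√(1 − 0.87058²) = 2.0324
Dilated lifetime: Δt = γτ₀ = 2.0324 × 7.18 ps = 14.593 ps
d = vΔt = 0.87058c × 14.593 ps = 2.6100×10^8 m/s × 1.4593×10^-11 s = 3.81 mm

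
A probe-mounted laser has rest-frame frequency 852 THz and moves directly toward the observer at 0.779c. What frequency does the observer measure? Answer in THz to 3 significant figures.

Relativistic Doppler: f_obs = f_src √((1+β)/(1−β))
= 852 × √(1.7790/0.22100) = 852 × 2.8372 = 2420 THz

f_obs ≈ 2420 THz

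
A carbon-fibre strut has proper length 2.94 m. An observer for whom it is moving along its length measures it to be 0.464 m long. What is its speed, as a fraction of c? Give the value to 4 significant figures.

β ≈ 0.9875

γ = L₀/L = 2.94/0.464 = 6.33621
β = √(1 − 1/γ²) = 0.9875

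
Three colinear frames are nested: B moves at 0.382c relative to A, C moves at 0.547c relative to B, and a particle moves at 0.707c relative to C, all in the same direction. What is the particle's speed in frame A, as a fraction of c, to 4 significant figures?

Compose boost 2: (0.547 + 0.382)/(1 + 0.547×0.382) = 0.9290/1.20895 = 0.768433
Compose boost 3: (0.707 + 0.768433)/(1 + 0.707×0.768433) = 1.47543/1.54328 = 0.9560

u ≈ 0.9560c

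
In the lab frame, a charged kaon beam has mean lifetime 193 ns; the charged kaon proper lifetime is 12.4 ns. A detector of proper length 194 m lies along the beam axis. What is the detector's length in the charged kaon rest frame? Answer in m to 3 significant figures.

Time dilation ⇒ γ = Δt/τ₀ = 193/12.4 = 15.565
Length contraction: L = L₀/γ = 194/15.565 = 12.5 m

L ≈ 12.5 m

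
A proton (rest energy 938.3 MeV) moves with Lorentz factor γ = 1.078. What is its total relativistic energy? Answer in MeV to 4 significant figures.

E ≈ 1011 MeV

γ = 1.078 (given)
E = γm₀c² = 1.078 × 938.3 MeV = 1011 MeV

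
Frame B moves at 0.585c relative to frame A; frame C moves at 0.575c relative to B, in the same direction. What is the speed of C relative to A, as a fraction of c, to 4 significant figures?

Compose boost 2: (0.575 + 0.585)/(1 + 0.575×0.585) = 1.160/1.33637 = 0.8680

u ≈ 0.8680c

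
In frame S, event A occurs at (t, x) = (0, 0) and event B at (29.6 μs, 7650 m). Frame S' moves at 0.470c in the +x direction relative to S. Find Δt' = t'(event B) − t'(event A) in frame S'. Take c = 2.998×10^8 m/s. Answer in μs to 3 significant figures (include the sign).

Δt' ≈ 19.9 μs

γ = 1/√(1 − 0.470²) = 1.1329
Δt' = γ(Δt − vΔx/c²) = 1.1329 × (29.6 μs − 0.470×7650 m / (2.998×10^8 m/s))
= 1.1329 × (17.607 μs) = 19.9 μs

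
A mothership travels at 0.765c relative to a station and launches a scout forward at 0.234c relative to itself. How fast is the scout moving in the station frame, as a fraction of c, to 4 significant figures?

Compose boost 2: (0.234 + 0.765)/(1 + 0.234×0.765) = 0.9990/1.17901 = 0.8473

u ≈ 0.8473c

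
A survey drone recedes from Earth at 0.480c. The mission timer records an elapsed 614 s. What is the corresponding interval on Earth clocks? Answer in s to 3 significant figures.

γ = 1/√(1 − 0.480²) = 1.1399
Time dilation: Δt = γτ₀ = 1.1399 × 614 s = 700 s

Δt ≈ 700 s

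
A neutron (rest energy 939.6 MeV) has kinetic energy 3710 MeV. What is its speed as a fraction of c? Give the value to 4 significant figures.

β ≈ 0.9794

γ = 1 + K/(m₀c²) = 1 + 3710/939.6 = 4.94849
β = √(1 − 1/γ²) = 0.9794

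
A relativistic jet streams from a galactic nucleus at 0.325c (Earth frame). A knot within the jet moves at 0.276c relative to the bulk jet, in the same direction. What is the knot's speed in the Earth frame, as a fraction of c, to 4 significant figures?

Relativistic velocity addition: u = (u' + v)/(1 + u'v/c²)
= (0.276 + 0.325)/(1 + 0.276×0.325) = 0.6010/1.08970 = 0.5515

u ≈ 0.5515c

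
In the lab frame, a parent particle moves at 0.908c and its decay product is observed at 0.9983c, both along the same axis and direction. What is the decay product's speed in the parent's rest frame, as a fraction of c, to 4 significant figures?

u' ≈ 0.9653c

Inverse velocity addition: u' = (u − v)/(1 − uv/c²)
= (0.9983 − 0.908)/(1 − 0.9983×0.908) = 0.09030/0.0935436 = 0.9653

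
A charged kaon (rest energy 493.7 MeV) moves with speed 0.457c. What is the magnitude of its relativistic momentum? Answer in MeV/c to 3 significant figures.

γ = 1/√(1 − 0.457²) = 1.1243
p = γβm₀c = 1.1243 × 0.457 × 493.7 MeV/c = 254 MeV/c

p ≈ 254 MeV/c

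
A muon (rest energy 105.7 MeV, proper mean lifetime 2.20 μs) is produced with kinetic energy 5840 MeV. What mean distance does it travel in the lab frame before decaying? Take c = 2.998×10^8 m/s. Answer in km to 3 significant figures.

d ≈ 37.1 km

γ = 1 + K/(m₀c²) = 1 + 5840/105.7 = 56.251
β = √(1 − 1/γ²) = 0.99984
Dilated lifetime: γτ₀ = 56.251 × 2.20 μs = 123.75 μs
d = βc·γτ₀ = 0.99984 × (2.998×10^8 m/s) × 0.00012375 s = 37.1 km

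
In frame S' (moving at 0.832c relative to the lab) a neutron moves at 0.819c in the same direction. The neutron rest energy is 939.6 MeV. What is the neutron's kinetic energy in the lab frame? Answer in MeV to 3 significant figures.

u_lab = (0.819 + 0.832)/(1 + 0.819×0.832) = 0.981915
γ = 1/√(1 − 0.981915²) = 5.2820
K = (γ − 1)m₀c² = (5.2820 − 1) × 939.6 = 4.2820 × 939.6 = 4020 MeV

K ≈ 4020 MeV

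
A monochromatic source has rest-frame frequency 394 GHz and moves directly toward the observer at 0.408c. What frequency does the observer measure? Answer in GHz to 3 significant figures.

Relativistic Doppler: f_obs = f_src √((1+β)/(1−β))
= 394 × √(1.4080/0.59200) = 394 × 1.5422 = 608 GHz

f_obs ≈ 608 GHz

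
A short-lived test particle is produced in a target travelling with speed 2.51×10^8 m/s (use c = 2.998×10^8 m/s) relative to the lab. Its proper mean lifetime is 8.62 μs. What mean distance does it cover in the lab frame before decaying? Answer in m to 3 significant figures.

β = v/c = 2.51×10^8 / 2.998×10^8 = 0.83722
γ = 1/√(1 − 0.83722²) = 1.8286
Dilated lifetime: Δt = γτ₀ = 1.8286 × 8.62 μs = 15.763 μs
d = vΔt = 0.83722c × 15.763 μs = 2.5100×10^8 m/s × 1.5763×10^-5 s = 3960 m

d ≈ 3960 m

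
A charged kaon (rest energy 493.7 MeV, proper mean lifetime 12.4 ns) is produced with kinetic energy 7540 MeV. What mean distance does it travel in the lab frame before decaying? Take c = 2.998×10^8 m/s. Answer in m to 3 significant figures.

d ≈ 60.4 m

γ = 1 + K/(m₀c²) = 1 + 7540/493.7 = 16.272
β = √(1 − 1/γ²) = 0.99811
Dilated lifetime: γτ₀ = 16.272 × 12.4 ns = 201.78 ns
d = βc·γτ₀ = 0.99811 × (2.998×10^8 m/s) × 2.0178×10^-7 s = 60.4 m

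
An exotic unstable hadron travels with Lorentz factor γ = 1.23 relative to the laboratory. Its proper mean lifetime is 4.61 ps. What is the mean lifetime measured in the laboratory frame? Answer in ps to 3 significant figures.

γ = 1.23 (given)
Time dilation: Δt = γτ₀ = 1.23 × 4.61 ps = 5.67 ps

Δt ≈ 5.67 ps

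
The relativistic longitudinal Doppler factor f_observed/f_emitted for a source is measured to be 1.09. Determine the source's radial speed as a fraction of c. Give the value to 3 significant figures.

β ≈ 0.0860

f_obs/f_src = √((1+β)/(1−β)) = 1.09  ⇒  (1+β)/(1−β) = 1.1881
β = |1 − D²|/(1 + D²) = |1 − 1.1881|/(1 + 1.1881) = 0.0860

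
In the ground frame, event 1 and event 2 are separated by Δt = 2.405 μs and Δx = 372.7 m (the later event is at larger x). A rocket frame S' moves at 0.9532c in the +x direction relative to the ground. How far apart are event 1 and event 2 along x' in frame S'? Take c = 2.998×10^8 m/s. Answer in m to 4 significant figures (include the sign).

γ = 1/√(1 − 0.9532²) = 3.30753
Δx' = γ(Δx − vΔt) = 3.30753 × (372.7 m − 0.9532×(2.998×10^8 m/s)×2.405×10^-6 s)
= 3.30753 × (-314.575 m) = -1040 m

Δx' ≈ -1040 m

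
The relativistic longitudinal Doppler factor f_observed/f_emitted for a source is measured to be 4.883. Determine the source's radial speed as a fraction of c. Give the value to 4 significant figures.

f_obs/f_src = √((1+β)/(1−β)) = 4.883  ⇒  (1+β)/(1−β) = 23.8437
β = |1 − D²|/(1 + D²) = |1 − 23.8437|/(1 + 23.8437) = 0.9195

β ≈ 0.9195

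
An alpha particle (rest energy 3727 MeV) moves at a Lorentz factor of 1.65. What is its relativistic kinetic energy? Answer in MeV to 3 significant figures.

γ = 1.65 (given)
K = (γ − 1)m₀c² = (1.65 − 1) × 3727 MeV = 0.65000 × 3727 MeV = 2420 MeV

K ≈ 2420 MeV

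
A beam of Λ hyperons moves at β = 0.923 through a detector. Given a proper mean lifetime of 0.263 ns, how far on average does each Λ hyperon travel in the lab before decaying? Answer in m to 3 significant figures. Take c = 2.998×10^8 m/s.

γ = 1/√(1 − 0.923²) = 2.5988
Dilated lifetime: Δt = γτ₀ = 2.5988 × 0.263 ns = 0.68347 ns
d = vΔt = 0.923c × 0.68347 ns = 2.7672×10^8 m/s × 6.8347×10^-10 s = 0.189 m

d ≈ 0.189 m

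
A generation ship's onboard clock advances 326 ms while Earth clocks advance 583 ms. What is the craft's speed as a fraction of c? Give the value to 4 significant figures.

γ = Δt/τ₀ = 583/326 = 1.78834
β = √(1 − 1/γ²) = √(1 − 1/1.78834²) = 0.8290

β ≈ 0.8290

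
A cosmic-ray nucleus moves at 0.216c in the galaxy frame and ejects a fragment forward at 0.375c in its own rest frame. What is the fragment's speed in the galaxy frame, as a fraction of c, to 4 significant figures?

Compose boost 2: (0.375 + 0.216)/(1 + 0.375×0.216) = 0.5910/1.08100 = 0.5467

u ≈ 0.5467c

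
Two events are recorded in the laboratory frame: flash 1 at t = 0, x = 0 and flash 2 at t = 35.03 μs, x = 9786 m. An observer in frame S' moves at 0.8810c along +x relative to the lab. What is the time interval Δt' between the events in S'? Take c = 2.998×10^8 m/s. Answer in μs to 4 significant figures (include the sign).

γ = 1/√(1 − 0.8810²) = 2.11365
Δt' = γ(Δt − vΔx/c²) = 2.11365 × (35.03 μs − 0.8810×9786 m / (2.998×10^8 m/s))
= 2.11365 × (6.27261 μs) = 13.26 μs

Δt' ≈ 13.26 μs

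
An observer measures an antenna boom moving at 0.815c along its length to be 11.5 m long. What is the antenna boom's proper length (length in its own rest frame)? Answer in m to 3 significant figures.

γ = 1/√(1 − 0.815²) = 1.7257
L₀ = γL = 1.7257 × 11.5 = 19.8 m

L₀ ≈ 19.8 m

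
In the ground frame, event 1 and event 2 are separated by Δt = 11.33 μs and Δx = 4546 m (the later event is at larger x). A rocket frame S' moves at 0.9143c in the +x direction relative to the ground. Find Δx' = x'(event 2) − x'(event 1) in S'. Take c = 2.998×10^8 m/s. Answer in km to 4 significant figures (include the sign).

γ = 1/√(1 − 0.9143²) = 2.46891
Δx' = γ(Δx − vΔt) = 2.46891 × (4546 m − 0.9143×(2.998×10^8 m/s)×11.33×10^-6 s)
= 2.46891 × (1440.37 m) = 3.556 km

Δx' ≈ 3.556 km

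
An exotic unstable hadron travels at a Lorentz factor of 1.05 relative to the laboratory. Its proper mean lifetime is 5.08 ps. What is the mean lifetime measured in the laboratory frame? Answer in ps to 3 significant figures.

Δt ≈ 5.33 ps

γ = 1.05 (given)
Time dilation: Δt = γτ₀ = 1.05 × 5.08 ps = 5.33 ps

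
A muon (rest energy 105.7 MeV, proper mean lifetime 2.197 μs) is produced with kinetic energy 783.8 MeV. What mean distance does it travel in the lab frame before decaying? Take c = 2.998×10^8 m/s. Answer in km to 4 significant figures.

γ = 1 + K/(m₀c²) = 1 + 783.8/105.7 = 8.41533
β = √(1 − 1/γ²) = 0.992915
Dilated lifetime: γτ₀ = 8.41533 × 2.197 μs = 18.4885 μs
d = βc·γτ₀ = 0.992915 × (2.998×10^8 m/s) × 1.84885×10^-5 s = 5.504 km

d ≈ 5.504 km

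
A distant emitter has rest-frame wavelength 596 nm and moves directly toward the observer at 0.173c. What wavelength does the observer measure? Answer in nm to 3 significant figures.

Relativistic Doppler: λ_obs = λ_src √((1−β)/(1+β))
= 596 × √(0.82700/1.1730) = 596 × 0.83966 = 500 nm

λ_obs ≈ 500 nm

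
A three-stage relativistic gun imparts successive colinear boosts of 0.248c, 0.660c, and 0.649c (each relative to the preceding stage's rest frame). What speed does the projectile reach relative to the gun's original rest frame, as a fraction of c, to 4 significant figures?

Compose boost 2: (0.660 + 0.248)/(1 + 0.660×0.248) = 0.9080/1.16368 = 0.780283
Compose boost 3: (0.649 + 0.780283)/(1 + 0.649×0.780283) = 1.42928/1.50640 = 0.9488

u ≈ 0.9488c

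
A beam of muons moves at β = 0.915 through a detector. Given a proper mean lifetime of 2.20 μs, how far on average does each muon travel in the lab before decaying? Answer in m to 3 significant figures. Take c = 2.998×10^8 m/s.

d ≈ 1500 m

γ = 1/√(1 − 0.915²) = 2.4786
Dilated lifetime: Δt = γτ₀ = 2.4786 × 2.20 μs = 5.4529 μs
d = vΔt = 0.915c × 5.4529 μs = 2.7432×10^8 m/s × 5.4529×10^-6 s = 1500 m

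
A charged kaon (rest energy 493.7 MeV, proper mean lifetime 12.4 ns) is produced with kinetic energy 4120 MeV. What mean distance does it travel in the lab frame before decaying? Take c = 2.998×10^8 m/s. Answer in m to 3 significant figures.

γ = 1 + K/(m₀c²) = 1 + 4120/493.7 = 9.3451
β = √(1 − 1/γ²) = 0.99426
Dilated lifetime: γτ₀ = 9.3451 × 12.4 ns = 115.88 ns
d = βc·γτ₀ = 0.99426 × (2.998×10^8 m/s) × 1.1588×10^-7 s = 34.5 m

d ≈ 34.5 m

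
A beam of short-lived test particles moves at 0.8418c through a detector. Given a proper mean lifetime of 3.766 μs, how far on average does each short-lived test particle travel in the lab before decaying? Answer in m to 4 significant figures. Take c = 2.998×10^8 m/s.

d ≈ 1761 m

γ = 1/√(1 − 0.8418²) = 1.85257
Dilated lifetime: Δt = γτ₀ = 1.85257 × 3.766 μs = 6.97679 μs
d = vΔt = 0.8418c × 6.97679 μs = 2.52372×10^8 m/s × 6.97679×10^-6 s = 1761 m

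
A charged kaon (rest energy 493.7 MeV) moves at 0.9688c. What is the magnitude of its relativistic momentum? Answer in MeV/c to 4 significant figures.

p ≈ 1930 MeV/c

γ = 1/√(1 − 0.9688²) = 4.03480
p = γβm₀c = 4.03480 × 0.9688 × 493.7 MeV/c = 1930 MeV/c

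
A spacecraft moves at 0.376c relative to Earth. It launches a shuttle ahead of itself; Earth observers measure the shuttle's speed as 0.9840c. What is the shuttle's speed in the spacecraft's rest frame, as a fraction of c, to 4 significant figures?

u' ≈ 0.9651c

Inverse velocity addition: u' = (u − v)/(1 − uv/c²)
= (0.9840 − 0.376)/(1 − 0.9840×0.376) = 0.6080/0.630016 = 0.9651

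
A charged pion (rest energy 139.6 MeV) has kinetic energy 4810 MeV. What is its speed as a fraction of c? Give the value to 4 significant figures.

β ≈ 0.9996

γ = 1 + K/(m₀c²) = 1 + 4810/139.6 = 35.4556
β = √(1 − 1/γ²) = 0.9996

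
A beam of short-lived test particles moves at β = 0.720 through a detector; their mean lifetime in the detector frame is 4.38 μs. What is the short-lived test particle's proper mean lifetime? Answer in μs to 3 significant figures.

τ₀ ≈ 3.04 μs

γ = 1/√(1 − 0.720²) = 1.4410
Proper time: τ₀ = Δt/γ = 4.38/1.4410 = 3.04 μs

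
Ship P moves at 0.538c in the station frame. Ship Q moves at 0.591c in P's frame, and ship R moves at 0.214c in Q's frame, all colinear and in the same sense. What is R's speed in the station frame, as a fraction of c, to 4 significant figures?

Compose boost 2: (0.591 + 0.538)/(1 + 0.591×0.538) = 1.129/1.31796 = 0.856628
Compose boost 3: (0.214 + 0.856628)/(1 + 0.214×0.856628) = 1.07063/1.18332 = 0.9048

u ≈ 0.9048c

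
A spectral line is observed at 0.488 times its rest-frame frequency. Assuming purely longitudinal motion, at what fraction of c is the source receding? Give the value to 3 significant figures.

f_obs/f_src = √((1−β)/(1+β)) = 0.488  ⇒  (1−β)/(1+β) = 0.23814
β = |1 − D²|/(1 + D²) = |1 − 0.23814|/(1 + 0.23814) = 0.615

β ≈ 0.615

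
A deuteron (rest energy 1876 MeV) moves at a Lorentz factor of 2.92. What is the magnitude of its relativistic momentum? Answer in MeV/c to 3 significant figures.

β = √(1 − 1/γ²) = √(1 − 1/2.92²) = 0.93953
p = γβm₀c = 2.92 × 0.93953 × 1876 MeV/c = 5150 MeV/c

p ≈ 5150 MeV/c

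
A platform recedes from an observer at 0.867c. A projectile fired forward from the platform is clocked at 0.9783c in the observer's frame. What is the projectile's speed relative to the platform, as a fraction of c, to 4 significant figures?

u' ≈ 0.7331c

Inverse velocity addition: u' = (u − v)/(1 − uv/c²)
= (0.9783 − 0.867)/(1 − 0.9783×0.867) = 0.1113/0.151814 = 0.7331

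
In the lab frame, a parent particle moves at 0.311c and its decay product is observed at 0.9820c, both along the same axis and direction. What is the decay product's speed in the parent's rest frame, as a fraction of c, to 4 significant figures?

u' ≈ 0.9660c

Inverse velocity addition: u' = (u − v)/(1 − uv/c²)
= (0.9820 − 0.311)/(1 − 0.9820×0.311) = 0.6710/0.694598 = 0.9660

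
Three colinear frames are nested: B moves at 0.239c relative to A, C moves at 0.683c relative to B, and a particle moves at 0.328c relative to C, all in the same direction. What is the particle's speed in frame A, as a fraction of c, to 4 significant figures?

Compose boost 2: (0.683 + 0.239)/(1 + 0.683×0.239) = 0.9220/1.16324 = 0.792616
Compose boost 3: (0.328 + 0.792616)/(1 + 0.328×0.792616) = 1.12062/1.25998 = 0.8894

u ≈ 0.8894c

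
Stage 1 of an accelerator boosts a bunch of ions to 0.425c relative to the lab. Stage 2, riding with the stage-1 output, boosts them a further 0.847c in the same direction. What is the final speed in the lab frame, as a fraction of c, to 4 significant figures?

u ≈ 0.9353c

Compose boost 2: (0.847 + 0.425)/(1 + 0.847×0.425) = 1.272/1.35997 = 0.9353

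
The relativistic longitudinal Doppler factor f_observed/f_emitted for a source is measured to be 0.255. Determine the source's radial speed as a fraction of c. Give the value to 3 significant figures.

β ≈ 0.878

f_obs/f_src = √((1−β)/(1+β)) = 0.255  ⇒  (1−β)/(1+β) = 0.065025
β = |1 − D²|/(1 + D²) = |1 − 0.065025|/(1 + 0.065025) = 0.878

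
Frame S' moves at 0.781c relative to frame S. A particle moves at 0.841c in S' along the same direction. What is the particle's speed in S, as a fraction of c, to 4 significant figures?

Relativistic velocity addition: u = (u' + v)/(1 + u'v/c²)
= (0.841 + 0.781)/(1 + 0.841×0.781) = 1.622/1.65682 = 0.9790

u ≈ 0.9790c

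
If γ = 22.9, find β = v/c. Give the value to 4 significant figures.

β ≈ 0.9990

β = √(1 − 1/γ²) = √(1 − 1/22.9²) = √(0.998093) = 0.9990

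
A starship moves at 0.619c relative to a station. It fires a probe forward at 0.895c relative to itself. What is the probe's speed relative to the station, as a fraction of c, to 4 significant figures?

u ≈ 0.9743c

Relativistic velocity addition: u = (u' + v)/(1 + u'v/c²)
= (0.895 + 0.619)/(1 + 0.895×0.619) = 1.514/1.55401 = 0.9743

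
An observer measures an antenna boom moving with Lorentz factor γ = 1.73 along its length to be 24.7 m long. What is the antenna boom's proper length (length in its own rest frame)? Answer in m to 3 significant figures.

L₀ ≈ 42.7 m

γ = 1.73 (given)
L₀ = γL = 1.73 × 24.7 = 42.7 m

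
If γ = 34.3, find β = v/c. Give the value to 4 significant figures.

β ≈ 0.9996

β = √(1 − 1/γ²) = √(1 − 1/34.3²) = √(0.999150) = 0.9996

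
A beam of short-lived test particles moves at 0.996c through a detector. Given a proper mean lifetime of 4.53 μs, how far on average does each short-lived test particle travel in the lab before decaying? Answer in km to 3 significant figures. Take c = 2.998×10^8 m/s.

γ = 1/√(1 − 0.996²) = 11.192
Dilated lifetime: Δt = γτ₀ = 11.192 × 4.53 μs = 50.698 μs
d = vΔt = 0.996c × 50.698 μs = 2.9860×10^8 m/s × 5.0698×10^-5 s = 15.1 km

d ≈ 15.1 km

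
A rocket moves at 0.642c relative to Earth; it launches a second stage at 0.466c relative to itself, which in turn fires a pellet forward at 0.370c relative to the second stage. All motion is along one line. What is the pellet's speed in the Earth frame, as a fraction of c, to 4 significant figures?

Compose boost 2: (0.466 + 0.642)/(1 + 0.466×0.642) = 1.108/1.29917 = 0.852851
Compose boost 3: (0.370 + 0.852851)/(1 + 0.370×0.852851) = 1.22285/1.31555 = 0.9295

u ≈ 0.9295c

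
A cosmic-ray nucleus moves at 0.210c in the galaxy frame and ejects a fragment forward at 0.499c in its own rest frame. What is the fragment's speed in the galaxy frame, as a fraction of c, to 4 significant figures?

Compose boost 2: (0.499 + 0.210)/(1 + 0.499×0.210) = 0.7090/1.10479 = 0.6418

u ≈ 0.6418c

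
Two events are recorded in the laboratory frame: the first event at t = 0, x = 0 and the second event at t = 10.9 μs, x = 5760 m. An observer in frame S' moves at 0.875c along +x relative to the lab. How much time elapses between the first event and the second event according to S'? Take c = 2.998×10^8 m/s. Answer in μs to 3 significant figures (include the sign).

γ = 1/√(1 − 0.875²) = 2.0656
Δt' = γ(Δt − vΔx/c²) = 2.0656 × (10.9 μs − 0.875×5760 m / (2.998×10^8 m/s))
= 2.0656 × (-5.9112 μs) = -12.2 μs

Δt' ≈ -12.2 μs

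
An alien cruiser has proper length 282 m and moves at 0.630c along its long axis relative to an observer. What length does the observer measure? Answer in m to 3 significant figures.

γ = 1/√(1 − 0.630²) = 1.2877
Length contraction: L = L₀/γ = 282/1.2877 = 219 m

L ≈ 219 m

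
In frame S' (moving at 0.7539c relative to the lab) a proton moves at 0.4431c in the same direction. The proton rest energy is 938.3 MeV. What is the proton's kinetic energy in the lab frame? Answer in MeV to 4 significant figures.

K ≈ 1187 MeV

u_lab = (0.4431 + 0.7539)/(1 + 0.4431×0.7539) = 0.8972656
γ = 1/√(1 − 0.8972656²) = 2.26505
K = (γ − 1)m₀c² = (2.26505 − 1) × 938.3 = 1.26505 × 938.3 = 1187 MeV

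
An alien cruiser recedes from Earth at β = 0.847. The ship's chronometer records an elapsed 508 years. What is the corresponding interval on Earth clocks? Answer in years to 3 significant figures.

Δt ≈ 956 years

γ = 1/√(1 − 0.847²) = 1.8811
Time dilation: Δt = γτ₀ = 1.8811 × 508 years = 956 years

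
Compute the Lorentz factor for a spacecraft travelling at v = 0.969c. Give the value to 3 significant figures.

γ = 1/√(1 − β²) = 1/√(1 − 0.969²) = 1/√(0.061039) = 4.05

γ ≈ 4.05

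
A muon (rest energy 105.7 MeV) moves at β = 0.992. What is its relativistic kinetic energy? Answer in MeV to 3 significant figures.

γ = 1/√(1 − 0.992²) = 7.9216
K = (γ − 1)m₀c² = (7.9216 − 1) × 105.7 MeV = 6.9216 × 105.7 MeV = 732 MeV

K ≈ 732 MeV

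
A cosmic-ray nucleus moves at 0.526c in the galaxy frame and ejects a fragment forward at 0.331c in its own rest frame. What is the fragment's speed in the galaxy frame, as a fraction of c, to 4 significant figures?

Compose boost 2: (0.331 + 0.526)/(1 + 0.331×0.526) = 0.8570/1.17411 = 0.7299

u ≈ 0.7299c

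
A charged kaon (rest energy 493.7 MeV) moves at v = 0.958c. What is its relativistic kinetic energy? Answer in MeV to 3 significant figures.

γ = 1/√(1 − 0.958²) = 3.4871
K = (γ − 1)m₀c² = (3.4871 − 1) × 493.7 MeV = 2.4871 × 493.7 MeV = 1230 MeV

K ≈ 1230 MeV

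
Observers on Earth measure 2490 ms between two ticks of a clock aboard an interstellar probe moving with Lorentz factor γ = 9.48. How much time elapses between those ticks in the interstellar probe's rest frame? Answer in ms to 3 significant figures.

τ₀ ≈ 263 ms

γ = 9.48 (given)
Proper time: τ₀ = Δt/γ = 2490/9.48 = 263 ms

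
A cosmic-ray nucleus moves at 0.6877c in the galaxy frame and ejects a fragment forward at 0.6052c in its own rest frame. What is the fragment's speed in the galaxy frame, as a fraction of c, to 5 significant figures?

u ≈ 0.91294c

Compose boost 2: (0.6052 + 0.6877)/(1 + 0.6052×0.6877) = 1.2929/1.416196 = 0.91294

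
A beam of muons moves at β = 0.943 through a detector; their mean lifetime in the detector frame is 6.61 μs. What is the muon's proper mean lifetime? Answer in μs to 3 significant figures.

γ = 1/√(1 − 0.943²) = 3.0049
Proper time: τ₀ = Δt/γ = 6.61/3.0049 = 2.20 μs

τ₀ ≈ 2.20 μs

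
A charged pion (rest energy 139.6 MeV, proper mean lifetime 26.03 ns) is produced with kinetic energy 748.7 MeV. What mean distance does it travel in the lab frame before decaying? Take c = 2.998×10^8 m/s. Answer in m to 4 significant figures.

d ≈ 49.04 m

γ = 1 + K/(m₀c²) = 1 + 748.7/139.6 = 6.36318
β = √(1 − 1/γ²) = 0.987574
Dilated lifetime: γτ₀ = 6.36318 × 26.03 ns = 165.634 ns
d = βc·γτ₀ = 0.987574 × (2.998×10^8 m/s) × 1.65634×10^-7 s = 49.04 m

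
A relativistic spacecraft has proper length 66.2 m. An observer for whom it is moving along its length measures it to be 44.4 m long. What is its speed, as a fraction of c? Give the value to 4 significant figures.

β ≈ 0.7417

γ = L₀/L = 66.2/44.4 = 1.49099
β = √(1 − 1/γ²) = 0.7417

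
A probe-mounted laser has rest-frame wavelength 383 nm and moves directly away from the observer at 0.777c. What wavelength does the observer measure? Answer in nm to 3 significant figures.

λ_obs ≈ 1080 nm

Relativistic Doppler: λ_obs = λ_src √((1+β)/(1−β))
= 383 × √(1.7770/0.22300) = 383 × 2.8229 = 1080 nm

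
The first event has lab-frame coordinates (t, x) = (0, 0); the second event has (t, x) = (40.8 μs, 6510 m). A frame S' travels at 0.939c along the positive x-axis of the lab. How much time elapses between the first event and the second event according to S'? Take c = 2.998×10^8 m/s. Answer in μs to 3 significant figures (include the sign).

γ = 1/√(1 − 0.939²) = 2.9077
Δt' = γ(Δt − vΔx/c²) = 2.9077 × (40.8 μs − 0.939×6510 m / (2.998×10^8 m/s))
= 2.9077 × (20.410 μs) = 59.3 μs

Δt' ≈ 59.3 μs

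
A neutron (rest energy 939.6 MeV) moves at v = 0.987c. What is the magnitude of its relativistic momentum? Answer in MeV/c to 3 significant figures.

γ = 1/√(1 − 0.987²) = 6.2220
p = γβm₀c = 6.2220 × 0.987 × 939.6 MeV/c = 5770 MeV/c

p ≈ 5770 MeV/c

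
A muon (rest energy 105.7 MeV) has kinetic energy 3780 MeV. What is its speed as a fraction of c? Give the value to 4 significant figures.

β ≈ 0.9996

γ = 1 + K/(m₀c²) = 1 + 3780/105.7 = 36.7616
β = √(1 − 1/γ²) = 0.9996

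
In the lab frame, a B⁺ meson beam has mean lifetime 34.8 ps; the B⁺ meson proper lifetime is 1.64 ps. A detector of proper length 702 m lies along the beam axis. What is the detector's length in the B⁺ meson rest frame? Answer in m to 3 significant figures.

L ≈ 33.1 m

Time dilation ⇒ γ = Δt/τ₀ = 34.8/1.64 = 21.220
Length contraction: L = L₀/γ = 702/21.220 = 33.1 m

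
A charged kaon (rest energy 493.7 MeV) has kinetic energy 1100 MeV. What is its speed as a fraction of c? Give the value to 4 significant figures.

γ = 1 + K/(m₀c²) = 1 + 1100/493.7 = 3.22807
β = √(1 − 1/γ²) = 0.9508

β ≈ 0.9508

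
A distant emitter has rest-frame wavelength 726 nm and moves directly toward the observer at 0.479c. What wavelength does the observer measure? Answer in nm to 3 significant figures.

Relativistic Doppler: λ_obs = λ_src √((1−β)/(1+β))
= 726 × √(0.52100/1.4790) = 726 × 0.59352 = 431 nm

λ_obs ≈ 431 nm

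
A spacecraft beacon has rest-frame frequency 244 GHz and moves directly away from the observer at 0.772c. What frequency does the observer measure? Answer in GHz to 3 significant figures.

f_obs ≈ 87.5 GHz

Relativistic Doppler: f_obs = f_src √((1−β)/(1+β))
= 244 × √(0.22800/1.7720) = 244 × 0.35870 = 87.5 GHz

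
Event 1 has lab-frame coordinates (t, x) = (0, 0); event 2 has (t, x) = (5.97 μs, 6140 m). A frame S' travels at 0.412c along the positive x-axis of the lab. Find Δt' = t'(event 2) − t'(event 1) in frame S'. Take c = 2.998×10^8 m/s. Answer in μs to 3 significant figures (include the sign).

Δt' ≈ -2.71 μs

γ = 1/√(1 − 0.412²) = 1.0975
Δt' = γ(Δt − vΔx/c²) = 1.0975 × (5.97 μs − 0.412×6140 m / (2.998×10^8 m/s))
= 1.0975 × (-2.4679 μs) = -2.71 μs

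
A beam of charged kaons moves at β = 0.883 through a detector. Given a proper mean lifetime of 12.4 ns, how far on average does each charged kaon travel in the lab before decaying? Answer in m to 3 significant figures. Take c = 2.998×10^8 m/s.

γ = 1/√(1 − 0.883²) = 2.1305
Dilated lifetime: Δt = γτ₀ = 2.1305 × 12.4 ns = 26.418 ns
d = vΔt = 0.883c × 26.418 ns = 2.6472×10^8 m/s × 2.6418×10^-8 s = 6.99 m

d ≈ 6.99 m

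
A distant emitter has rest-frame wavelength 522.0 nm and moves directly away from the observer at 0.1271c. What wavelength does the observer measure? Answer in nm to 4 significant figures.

Relativistic Doppler: λ_obs = λ_src √((1+β)/(1−β))
= 522.0 × √(1.12710/0.872900) = 522.0 × 1.13632 = 593.2 nm

λ_obs ≈ 593.2 nm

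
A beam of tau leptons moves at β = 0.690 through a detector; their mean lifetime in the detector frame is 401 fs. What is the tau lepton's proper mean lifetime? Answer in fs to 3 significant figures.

τ₀ ≈ 290 fs

γ = 1/√(1 − 0.690²) = 1.3816
Proper time: τ₀ = Δt/γ = 401/1.3816 = 290 fs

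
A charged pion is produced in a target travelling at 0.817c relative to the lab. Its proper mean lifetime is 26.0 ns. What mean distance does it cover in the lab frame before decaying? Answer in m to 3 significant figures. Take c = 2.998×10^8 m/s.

d ≈ 11.0 m

γ = 1/√(1 − 0.817²) = 1.7342
Dilated lifetime: Δt = γτ₀ = 1.7342 × 26.0 ns = 45.089 ns
d = vΔt = 0.817c × 45.089 ns = 2.4494×10^8 m/s × 4.5089×10^-8 s = 11.0 m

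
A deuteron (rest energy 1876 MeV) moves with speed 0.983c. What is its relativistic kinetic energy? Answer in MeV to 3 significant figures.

K ≈ 8340 MeV

γ = 1/√(1 − 0.983²) = 5.4465
K = (γ − 1)m₀c² = (5.4465 − 1) × 1876 MeV = 4.4465 × 1876 MeV = 8340 MeV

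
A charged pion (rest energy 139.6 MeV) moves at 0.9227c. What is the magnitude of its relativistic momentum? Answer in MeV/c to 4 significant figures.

p ≈ 334.1 MeV/c

γ = 1/√(1 − 0.9227²) = 2.59391
p = γβm₀c = 2.59391 × 0.9227 × 139.6 MeV/c = 334.1 MeV/c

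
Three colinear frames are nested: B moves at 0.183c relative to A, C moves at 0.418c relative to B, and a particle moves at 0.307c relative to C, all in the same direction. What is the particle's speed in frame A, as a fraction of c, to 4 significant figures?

u ≈ 0.7387c

Compose boost 2: (0.418 + 0.183)/(1 + 0.418×0.183) = 0.6010/1.07649 = 0.558294
Compose boost 3: (0.307 + 0.558294)/(1 + 0.307×0.558294) = 0.865294/1.17140 = 0.7387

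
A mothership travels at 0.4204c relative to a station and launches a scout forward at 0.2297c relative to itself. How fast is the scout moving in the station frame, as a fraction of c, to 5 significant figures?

u ≈ 0.59285c

Compose boost 2: (0.2297 + 0.4204)/(1 + 0.2297×0.4204) = 0.65010/1.096566 = 0.59285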